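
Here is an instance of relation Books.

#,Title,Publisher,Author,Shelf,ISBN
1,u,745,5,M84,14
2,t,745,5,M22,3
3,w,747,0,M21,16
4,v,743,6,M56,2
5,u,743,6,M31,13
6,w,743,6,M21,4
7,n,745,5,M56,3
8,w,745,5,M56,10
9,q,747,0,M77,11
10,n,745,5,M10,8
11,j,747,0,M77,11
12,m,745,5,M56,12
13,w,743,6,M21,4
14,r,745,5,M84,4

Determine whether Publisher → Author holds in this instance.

Publisher=745: rows 1, 2, 7, 8, 10, 12, 14 → Author = 5, 5, 5, 5, 5, 5, 5 ✓
Publisher=747: rows 3, 9, 11 → Author = 0, 0, 0 ✓
Publisher=743: rows 4, 5, 6, 13 → Author = 6, 6, 6, 6 ✓
Every Publisher value is associated with a single Author value, so Publisher → Author holds.

Yes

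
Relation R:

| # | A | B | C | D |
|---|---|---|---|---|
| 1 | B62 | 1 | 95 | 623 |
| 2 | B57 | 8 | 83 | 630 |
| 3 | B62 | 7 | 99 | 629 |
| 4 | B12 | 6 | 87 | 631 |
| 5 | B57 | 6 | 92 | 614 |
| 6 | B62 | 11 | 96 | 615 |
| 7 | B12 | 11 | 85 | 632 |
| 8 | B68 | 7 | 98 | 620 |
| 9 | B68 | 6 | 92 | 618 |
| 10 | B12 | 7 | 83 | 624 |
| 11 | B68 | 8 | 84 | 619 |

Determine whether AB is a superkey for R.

Yes

All 11 rows have distinct AB values, so AB → (all attributes) holds and AB is a superkey.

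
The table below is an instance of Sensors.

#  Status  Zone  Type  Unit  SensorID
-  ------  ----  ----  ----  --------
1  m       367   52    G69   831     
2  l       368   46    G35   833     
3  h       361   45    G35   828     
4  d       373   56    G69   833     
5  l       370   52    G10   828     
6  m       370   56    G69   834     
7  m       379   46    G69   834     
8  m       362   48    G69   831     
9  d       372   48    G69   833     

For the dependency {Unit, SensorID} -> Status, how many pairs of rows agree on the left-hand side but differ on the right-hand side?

0

(Unit=G69, SensorID=831): all 2 rows agree on Status — 0 pairs.
(Unit=G69, SensorID=833): all 2 rows agree on Status — 0 pairs.
(Unit=G69, SensorID=834): all 2 rows agree on Status — 0 pairs.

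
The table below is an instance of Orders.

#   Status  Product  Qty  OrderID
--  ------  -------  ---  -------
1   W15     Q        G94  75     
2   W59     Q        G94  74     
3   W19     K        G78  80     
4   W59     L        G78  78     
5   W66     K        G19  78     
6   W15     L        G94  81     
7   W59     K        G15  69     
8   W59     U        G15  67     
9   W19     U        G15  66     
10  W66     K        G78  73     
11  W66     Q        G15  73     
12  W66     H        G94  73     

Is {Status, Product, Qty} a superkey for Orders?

Yes

All 12 rows have distinct {Status, Product, Qty} values, so {Status, Product, Qty} → (all attributes) holds and {Status, Product, Qty} is a superkey.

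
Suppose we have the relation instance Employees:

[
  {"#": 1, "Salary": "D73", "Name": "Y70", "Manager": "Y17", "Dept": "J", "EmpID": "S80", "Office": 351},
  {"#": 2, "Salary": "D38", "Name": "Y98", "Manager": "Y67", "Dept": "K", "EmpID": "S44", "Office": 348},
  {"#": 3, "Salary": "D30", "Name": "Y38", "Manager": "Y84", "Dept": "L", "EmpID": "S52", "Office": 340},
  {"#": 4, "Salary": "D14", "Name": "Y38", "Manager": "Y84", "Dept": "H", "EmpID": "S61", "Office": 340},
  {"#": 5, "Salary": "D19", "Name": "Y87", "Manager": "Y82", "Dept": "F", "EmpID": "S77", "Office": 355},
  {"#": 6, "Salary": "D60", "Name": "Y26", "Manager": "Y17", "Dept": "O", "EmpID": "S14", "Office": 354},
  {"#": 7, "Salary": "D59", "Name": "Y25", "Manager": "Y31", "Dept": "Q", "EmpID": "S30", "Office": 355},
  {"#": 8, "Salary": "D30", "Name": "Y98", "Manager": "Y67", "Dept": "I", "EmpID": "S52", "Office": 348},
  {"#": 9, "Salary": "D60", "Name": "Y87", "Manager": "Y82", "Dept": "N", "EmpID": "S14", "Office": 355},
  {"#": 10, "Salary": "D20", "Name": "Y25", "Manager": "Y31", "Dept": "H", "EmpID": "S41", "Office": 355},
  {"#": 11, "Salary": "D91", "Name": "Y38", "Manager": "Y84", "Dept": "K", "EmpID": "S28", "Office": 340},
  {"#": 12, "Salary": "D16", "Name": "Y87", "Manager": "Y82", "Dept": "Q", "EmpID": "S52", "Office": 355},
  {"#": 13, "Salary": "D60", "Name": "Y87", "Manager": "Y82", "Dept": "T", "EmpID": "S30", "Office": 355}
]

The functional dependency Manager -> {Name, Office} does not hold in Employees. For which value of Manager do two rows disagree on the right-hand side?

Y17

Manager=Y17: rows 1, 6 → {Name,Office} takes values {(Y70, 351), (Y26, 354)} — violation
Manager=Y67: rows 2, 8 → {Name,Office} = (Y98, 348), (Y98, 348) ✓
Manager=Y84: rows 3, 4, 11 → {Name,Office} = (Y38, 340), (Y38, 340), (Y38, 340) ✓
Manager=Y82: rows 5, 9, 12, 13 → {Name,Office} = (Y87, 355), (Y87, 355), (Y87, 355), (Y87, 355) ✓
Manager=Y31: rows 7, 10 → {Name,Office} = (Y25, 355), (Y25, 355) ✓
The only Manager value with inconsistent RHS is Manager=Y17.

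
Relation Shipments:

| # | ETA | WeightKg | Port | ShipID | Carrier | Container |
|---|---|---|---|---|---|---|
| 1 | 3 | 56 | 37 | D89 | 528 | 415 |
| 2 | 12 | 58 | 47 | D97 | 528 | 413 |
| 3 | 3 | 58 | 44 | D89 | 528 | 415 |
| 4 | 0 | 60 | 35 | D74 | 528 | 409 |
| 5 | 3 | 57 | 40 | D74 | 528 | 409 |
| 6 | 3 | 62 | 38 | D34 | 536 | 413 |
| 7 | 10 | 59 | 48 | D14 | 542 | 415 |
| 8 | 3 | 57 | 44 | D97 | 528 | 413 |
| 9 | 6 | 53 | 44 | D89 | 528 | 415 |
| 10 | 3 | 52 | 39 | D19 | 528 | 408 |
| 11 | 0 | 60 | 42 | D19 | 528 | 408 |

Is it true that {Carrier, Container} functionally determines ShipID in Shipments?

Yes

(Carrier=528, Container=415): rows 1, 3, 9 → ShipID = D89, D89, D89 ✓
(Carrier=528, Container=413): rows 2, 8 → ShipID = D97, D97 ✓
(Carrier=528, Container=409): rows 4, 5 → ShipID = D74, D74 ✓
(Carrier=536, Container=413): row 6 → ShipID = D34 ✓
(Carrier=542, Container=415): row 7 → ShipID = D14 ✓
(Carrier=528, Container=408): rows 10, 11 → ShipID = D19, D19 ✓
Every {Carrier, Container} value is associated with a single ShipID value, so {Carrier, Container} -> ShipID holds.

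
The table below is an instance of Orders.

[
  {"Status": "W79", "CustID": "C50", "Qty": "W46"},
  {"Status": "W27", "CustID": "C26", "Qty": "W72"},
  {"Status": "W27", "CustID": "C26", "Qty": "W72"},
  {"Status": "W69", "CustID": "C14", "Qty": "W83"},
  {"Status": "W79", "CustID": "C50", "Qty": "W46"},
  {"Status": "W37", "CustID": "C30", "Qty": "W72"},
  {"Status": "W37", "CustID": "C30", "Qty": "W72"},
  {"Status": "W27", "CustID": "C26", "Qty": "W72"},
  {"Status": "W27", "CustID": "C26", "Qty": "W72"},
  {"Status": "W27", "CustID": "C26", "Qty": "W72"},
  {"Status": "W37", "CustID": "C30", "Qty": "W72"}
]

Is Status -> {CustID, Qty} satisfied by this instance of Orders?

Yes

Status=W79: 2 rows → {CustID,Qty} = (C50, W46), (C50, W46) ✓
Status=W27: 5 rows → {CustID,Qty} = (C26, W72), (C26, W72), (C26, W72), (C26, W72), (C26, W72) ✓
Status=W69: 1 row → {CustID,Qty} = (C14, W83) ✓
Status=W37: 3 rows → {CustID,Qty} = (C30, W72), (C30, W72), (C30, W72) ✓
Every Status value is associated with a single {CustID, Qty} value, so Status -> {CustID, Qty} holds.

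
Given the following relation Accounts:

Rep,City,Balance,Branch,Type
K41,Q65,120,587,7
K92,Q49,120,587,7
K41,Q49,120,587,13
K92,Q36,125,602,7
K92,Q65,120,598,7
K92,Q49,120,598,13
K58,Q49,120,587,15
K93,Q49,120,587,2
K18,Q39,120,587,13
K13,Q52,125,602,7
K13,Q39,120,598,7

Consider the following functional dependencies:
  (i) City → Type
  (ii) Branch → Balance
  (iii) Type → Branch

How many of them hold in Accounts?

1

(i) City → Type: City=Q49: 5 rows → Type takes values {7, 13, 15, 2} — violation; City=Q39: 2 rows → Type takes values {13, 7} — violation — fails.
(ii) Branch → Balance: every LHS value maps to a single RHS value — holds.
(iii) Type → Branch: Type=7: 6 rows → Branch takes values {587, 602, 598} — violation; Type=13: 3 rows → Branch takes values {587, 598} — violation — fails.
1 of the 3 dependencies holds.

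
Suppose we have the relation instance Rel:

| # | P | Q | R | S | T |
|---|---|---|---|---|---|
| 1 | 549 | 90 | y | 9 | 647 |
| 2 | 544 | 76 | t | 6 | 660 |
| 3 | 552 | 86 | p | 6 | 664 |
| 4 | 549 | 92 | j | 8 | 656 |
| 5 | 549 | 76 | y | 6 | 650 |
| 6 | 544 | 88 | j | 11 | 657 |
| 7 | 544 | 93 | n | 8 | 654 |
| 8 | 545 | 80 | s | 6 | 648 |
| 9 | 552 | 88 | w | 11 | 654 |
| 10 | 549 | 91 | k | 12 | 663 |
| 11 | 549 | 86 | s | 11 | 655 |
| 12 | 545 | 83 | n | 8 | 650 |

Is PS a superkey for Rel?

Yes

All 12 rows have distinct PS values, so PS → (all attributes) holds and PS is a superkey.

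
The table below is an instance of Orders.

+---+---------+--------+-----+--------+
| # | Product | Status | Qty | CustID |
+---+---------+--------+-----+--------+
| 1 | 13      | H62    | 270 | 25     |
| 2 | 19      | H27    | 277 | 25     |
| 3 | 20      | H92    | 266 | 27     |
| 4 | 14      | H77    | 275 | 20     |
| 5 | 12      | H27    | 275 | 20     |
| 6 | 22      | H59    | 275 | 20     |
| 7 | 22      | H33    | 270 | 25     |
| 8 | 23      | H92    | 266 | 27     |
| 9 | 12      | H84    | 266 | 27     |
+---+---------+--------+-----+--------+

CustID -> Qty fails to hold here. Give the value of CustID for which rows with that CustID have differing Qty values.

25

CustID=25: rows 1, 2, 7 → Qty takes values {270, 277} — violation
CustID=27: rows 3, 8, 9 → Qty = 266, 266, 266 ✓
CustID=20: rows 4, 5, 6 → Qty = 275, 275, 275 ✓
The only CustID value with inconsistent Qty is CustID=25.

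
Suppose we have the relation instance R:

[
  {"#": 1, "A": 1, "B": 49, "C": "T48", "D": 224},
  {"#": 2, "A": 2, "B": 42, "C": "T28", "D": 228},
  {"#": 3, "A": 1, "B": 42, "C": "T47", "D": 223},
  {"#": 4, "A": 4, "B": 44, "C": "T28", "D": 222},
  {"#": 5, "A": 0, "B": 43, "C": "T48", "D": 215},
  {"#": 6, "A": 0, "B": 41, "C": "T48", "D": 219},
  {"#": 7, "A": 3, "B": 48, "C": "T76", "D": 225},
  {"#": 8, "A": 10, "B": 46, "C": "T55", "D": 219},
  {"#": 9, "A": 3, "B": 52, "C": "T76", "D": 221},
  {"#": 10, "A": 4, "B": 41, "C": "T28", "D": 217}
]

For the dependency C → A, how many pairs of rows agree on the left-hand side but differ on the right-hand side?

4

C=T48: violating pairs (1,5), (1,6) — 2 pairs.
C=T28: violating pairs (2,4), (2,10) — 2 pairs.
C=T76: all 2 rows agree on A — 0 pairs.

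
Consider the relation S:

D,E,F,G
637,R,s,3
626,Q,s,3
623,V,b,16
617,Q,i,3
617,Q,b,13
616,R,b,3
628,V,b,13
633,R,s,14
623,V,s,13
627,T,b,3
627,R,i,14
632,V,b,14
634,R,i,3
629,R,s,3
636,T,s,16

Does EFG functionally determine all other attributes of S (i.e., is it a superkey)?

Two distinct rows share (E=R, F=s, G=3), so EFG does not determine every attribute — not a superkey.

No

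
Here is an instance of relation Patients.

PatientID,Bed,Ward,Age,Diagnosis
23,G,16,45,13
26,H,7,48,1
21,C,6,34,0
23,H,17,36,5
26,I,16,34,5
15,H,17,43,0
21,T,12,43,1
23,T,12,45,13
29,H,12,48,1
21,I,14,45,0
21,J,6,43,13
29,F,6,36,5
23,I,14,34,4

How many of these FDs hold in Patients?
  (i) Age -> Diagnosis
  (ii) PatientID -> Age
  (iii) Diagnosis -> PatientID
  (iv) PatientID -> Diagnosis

0

(i) Age -> Diagnosis: Age=45: 3 rows → Diagnosis takes values {13, 0} — violation; Age=34: 3 rows → Diagnosis takes values {0, 5, 4} — violation; Age=43: 3 rows → Diagnosis takes values {0, 1, 13} — violation — fails.
(ii) PatientID -> Age: PatientID=23: 4 rows → Age takes values {45, 36, 34} — violation; PatientID=26: 2 rows → Age takes values {48, 34} — violation; PatientID=21: 4 rows → Age takes values {34, 43, 45} — violation; PatientID=29: 2 rows → Age takes values {48, 36} — violation — fails.
(iii) Diagnosis -> PatientID: Diagnosis=13: 3 rows → PatientID takes values {23, 21} — violation; Diagnosis=1: 3 rows → PatientID takes values {26, 21, 29} — violation; Diagnosis=0: 3 rows → PatientID takes values {21, 15} — violation; Diagnosis=5: 3 rows → PatientID takes values {23, 26, 29} — violation — fails.
(iv) PatientID -> Diagnosis: PatientID=23: 4 rows → Diagnosis takes values {13, 5, 4} — violation; PatientID=26: 2 rows → Diagnosis takes values {1, 5} — violation; PatientID=21: 4 rows → Diagnosis takes values {0, 1, 13} — violation; PatientID=29: 2 rows → Diagnosis takes values {1, 5} — violation — fails.
None of the 4 dependencies hold.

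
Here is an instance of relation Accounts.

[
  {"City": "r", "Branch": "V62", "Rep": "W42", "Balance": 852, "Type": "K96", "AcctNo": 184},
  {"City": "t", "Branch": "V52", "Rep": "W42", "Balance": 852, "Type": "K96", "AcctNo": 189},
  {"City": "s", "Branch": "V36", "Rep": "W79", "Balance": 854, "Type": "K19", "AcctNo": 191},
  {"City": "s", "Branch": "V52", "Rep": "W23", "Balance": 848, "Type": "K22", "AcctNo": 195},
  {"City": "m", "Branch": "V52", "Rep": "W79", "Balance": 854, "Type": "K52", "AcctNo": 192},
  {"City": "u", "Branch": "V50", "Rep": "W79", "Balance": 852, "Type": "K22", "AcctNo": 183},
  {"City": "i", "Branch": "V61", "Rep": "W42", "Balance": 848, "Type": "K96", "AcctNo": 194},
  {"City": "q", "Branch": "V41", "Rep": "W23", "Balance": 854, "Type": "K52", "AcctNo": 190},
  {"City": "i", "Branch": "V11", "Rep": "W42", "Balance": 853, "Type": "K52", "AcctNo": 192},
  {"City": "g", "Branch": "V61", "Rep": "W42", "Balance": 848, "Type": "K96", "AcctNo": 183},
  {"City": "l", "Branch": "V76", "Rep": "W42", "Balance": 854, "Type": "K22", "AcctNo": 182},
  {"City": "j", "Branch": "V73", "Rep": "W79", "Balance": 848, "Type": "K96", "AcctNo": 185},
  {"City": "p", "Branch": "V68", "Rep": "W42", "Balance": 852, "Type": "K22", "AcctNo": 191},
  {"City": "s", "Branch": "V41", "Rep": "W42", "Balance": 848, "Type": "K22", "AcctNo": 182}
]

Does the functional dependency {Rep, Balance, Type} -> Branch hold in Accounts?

No

(Rep=W42, Balance=852, Type=K96): 2 rows → Branch takes values {V62, V52} — violation
(Rep=W79, Balance=854, Type=K19): 1 row → Branch = V36 ✓
(Rep=W23, Balance=848, Type=K22): 1 row → Branch = V52 ✓
(Rep=W79, Balance=854, Type=K52): 1 row → Branch = V52 ✓
(Rep=W79, Balance=852, Type=K22): 1 row → Branch = V50 ✓
(Rep=W42, Balance=848, Type=K96): 2 rows → Branch = V61, V61 ✓
(Rep=W23, Balance=854, Type=K52): 1 row → Branch = V41 ✓
(Rep=W42, Balance=853, Type=K52): 1 row → Branch = V11 ✓
(Rep=W42, Balance=854, Type=K22): 1 row → Branch = V76 ✓
(Rep=W79, Balance=848, Type=K96): 1 row → Branch = V73 ✓
(Rep=W42, Balance=852, Type=K22): 1 row → Branch = V68 ✓
(Rep=W42, Balance=848, Type=K22): 1 row → Branch = V41 ✓
Two rows agree on {Rep, Balance, Type} but differ on Branch, so {Rep, Balance, Type} -> Branch does not hold.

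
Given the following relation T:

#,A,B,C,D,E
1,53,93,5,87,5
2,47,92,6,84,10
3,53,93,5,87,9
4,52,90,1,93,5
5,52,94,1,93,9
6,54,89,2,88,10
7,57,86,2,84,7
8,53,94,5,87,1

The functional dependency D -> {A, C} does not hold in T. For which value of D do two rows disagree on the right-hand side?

84

D=87: rows 1, 3, 8 → {A,C} = (53, 5), (53, 5), (53, 5) ✓
D=84: rows 2, 7 → {A,C} takes values {(47, 6), (57, 2)} — violation
D=93: rows 4, 5 → {A,C} = (52, 1), (52, 1) ✓
D=88: row 6 → {A,C} = (54, 2) ✓
The only D value with inconsistent RHS is D=84.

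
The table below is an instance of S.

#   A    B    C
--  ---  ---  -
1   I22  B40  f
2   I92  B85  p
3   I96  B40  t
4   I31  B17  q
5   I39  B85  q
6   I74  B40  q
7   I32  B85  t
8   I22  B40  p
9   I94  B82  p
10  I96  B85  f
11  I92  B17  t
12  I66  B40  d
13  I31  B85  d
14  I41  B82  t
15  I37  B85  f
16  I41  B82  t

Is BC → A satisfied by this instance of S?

(B=B40, C=f): row 1 → A = I22 ✓
(B=B85, C=p): row 2 → A = I92 ✓
(B=B40, C=t): row 3 → A = I96 ✓
(B=B17, C=q): row 4 → A = I31 ✓
(B=B85, C=q): row 5 → A = I39 ✓
(B=B40, C=q): row 6 → A = I74 ✓
(B=B85, C=t): row 7 → A = I32 ✓
(B=B40, C=p): row 8 → A = I22 ✓
(B=B82, C=p): row 9 → A = I94 ✓
(B=B85, C=f): rows 10, 15 → A takes values {I96, I37} — violation
(B=B17, C=t): row 11 → A = I92 ✓
(B=B40, C=d): row 12 → A = I66 ✓
(B=B85, C=d): row 13 → A = I31 ✓
(B=B82, C=t): rows 14, 16 → A = I41, I41 ✓
Two rows agree on BC but differ on A, so BC → A does not hold.

No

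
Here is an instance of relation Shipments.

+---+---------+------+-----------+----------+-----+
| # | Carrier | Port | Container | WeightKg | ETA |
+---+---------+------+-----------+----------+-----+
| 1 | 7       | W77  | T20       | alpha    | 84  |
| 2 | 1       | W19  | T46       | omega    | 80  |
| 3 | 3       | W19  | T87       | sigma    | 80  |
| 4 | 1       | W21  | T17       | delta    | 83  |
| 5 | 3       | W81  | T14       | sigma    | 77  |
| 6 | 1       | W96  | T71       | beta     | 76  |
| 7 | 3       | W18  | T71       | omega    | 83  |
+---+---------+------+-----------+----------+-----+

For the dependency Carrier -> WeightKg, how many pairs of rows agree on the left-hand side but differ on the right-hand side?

5

Carrier=1: violating pairs (2,4), (2,6), (4,6) — 3 pairs.
Carrier=3: violating pairs (3,7), (5,7) — 2 pairs.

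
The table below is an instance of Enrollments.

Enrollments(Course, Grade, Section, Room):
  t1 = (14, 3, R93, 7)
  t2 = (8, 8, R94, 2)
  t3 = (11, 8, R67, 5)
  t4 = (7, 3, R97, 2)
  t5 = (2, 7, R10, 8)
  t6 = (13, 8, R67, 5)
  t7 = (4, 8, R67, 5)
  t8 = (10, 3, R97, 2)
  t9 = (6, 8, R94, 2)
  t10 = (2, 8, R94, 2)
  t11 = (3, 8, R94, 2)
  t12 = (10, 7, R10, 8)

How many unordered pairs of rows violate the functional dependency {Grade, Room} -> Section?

(Grade=8, Room=2): all 4 rows agree on Section — 0 pairs.
(Grade=8, Room=5): all 3 rows agree on Section — 0 pairs.
(Grade=3, Room=2): all 2 rows agree on Section — 0 pairs.
(Grade=7, Room=8): all 2 rows agree on Section — 0 pairs.

0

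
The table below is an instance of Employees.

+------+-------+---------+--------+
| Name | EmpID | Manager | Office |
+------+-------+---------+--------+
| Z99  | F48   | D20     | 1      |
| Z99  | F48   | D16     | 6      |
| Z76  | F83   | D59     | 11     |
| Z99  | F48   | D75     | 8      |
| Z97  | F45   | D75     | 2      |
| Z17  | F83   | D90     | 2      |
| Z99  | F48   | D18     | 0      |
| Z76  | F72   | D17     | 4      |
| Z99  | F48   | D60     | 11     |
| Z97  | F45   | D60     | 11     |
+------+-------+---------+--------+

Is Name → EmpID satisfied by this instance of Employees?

Name=Z99: 5 rows → EmpID = F48, F48, F48, F48, F48 ✓
Name=Z76: 2 rows → EmpID takes values {F83, F72} — violation
Name=Z97: 2 rows → EmpID = F45, F45 ✓
Name=Z17: 1 row → EmpID = F83 ✓
Two rows agree on Name but differ on EmpID, so Name → EmpID does not hold.

No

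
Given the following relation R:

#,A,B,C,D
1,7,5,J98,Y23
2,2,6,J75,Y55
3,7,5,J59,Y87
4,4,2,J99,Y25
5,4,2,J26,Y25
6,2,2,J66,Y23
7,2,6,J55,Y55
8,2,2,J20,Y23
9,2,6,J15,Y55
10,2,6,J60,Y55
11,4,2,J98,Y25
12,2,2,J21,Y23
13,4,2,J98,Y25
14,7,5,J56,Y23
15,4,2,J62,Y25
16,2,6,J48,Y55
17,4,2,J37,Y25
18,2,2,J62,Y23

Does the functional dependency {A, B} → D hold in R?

(A=7, B=5): rows 1, 3, 14 → D takes values {Y23, Y87} — violation
(A=2, B=6): rows 2, 7, 9, 10, 16 → D = Y55, Y55, Y55, Y55, Y55 ✓
(A=4, B=2): rows 4, 5, 11, 13, 15, 17 → D = Y25, Y25, Y25, Y25, Y25, Y25 ✓
(A=2, B=2): rows 6, 8, 12, 18 → D = Y23, Y23, Y23, Y23 ✓
Two rows agree on {A, B} but differ on D, so {A, B} → D does not hold.

No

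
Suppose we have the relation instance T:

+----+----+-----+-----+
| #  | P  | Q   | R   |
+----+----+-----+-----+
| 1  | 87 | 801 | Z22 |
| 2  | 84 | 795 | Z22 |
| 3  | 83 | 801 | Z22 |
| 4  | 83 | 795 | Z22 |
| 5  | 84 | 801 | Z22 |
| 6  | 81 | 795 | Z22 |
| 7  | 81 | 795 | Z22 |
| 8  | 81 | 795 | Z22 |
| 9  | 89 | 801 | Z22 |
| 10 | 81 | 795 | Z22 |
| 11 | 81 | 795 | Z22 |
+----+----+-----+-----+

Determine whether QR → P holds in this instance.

(Q=801, R=Z22): rows 1, 3, 5, 9 → P takes values {87, 83, 84, 89} — violation
(Q=795, R=Z22): rows 2, 4, 6, 7, 8, 10, 11 → P takes values {84, 83, 81} — violation
Two rows agree on QR but differ on P, so QR → P does not hold.

No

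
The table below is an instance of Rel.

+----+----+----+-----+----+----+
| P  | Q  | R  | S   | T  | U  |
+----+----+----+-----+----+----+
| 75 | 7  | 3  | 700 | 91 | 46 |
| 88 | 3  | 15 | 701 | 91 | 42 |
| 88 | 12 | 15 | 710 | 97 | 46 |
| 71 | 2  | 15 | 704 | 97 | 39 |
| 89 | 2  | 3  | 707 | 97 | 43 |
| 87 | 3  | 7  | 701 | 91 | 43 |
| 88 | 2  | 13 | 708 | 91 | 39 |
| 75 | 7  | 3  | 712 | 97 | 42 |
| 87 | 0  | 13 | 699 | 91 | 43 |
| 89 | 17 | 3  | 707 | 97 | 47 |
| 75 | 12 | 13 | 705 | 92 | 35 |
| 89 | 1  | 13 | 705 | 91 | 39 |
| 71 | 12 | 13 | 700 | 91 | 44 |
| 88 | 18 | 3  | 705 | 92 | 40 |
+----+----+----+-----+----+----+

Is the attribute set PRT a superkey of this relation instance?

No

Two distinct rows share (P=89, R=3, T=97), so PRT does not determine every attribute — not a superkey.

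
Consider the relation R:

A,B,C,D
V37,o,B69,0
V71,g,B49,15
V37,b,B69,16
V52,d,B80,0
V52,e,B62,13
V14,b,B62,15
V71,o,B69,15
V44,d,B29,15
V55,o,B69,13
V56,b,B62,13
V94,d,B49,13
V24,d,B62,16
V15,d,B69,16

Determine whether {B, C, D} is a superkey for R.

Yes

All 13 rows have distinct {B, C, D} values, so {B, C, D} → (all attributes) holds and {B, C, D} is a superkey.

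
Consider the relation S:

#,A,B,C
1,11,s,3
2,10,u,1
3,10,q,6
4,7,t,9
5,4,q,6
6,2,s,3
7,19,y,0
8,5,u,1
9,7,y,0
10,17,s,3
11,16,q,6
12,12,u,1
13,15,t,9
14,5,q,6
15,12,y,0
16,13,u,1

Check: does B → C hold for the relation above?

B=s: rows 1, 6, 10 → C = 3, 3, 3 ✓
B=u: rows 2, 8, 12, 16 → C = 1, 1, 1, 1 ✓
B=q: rows 3, 5, 11, 14 → C = 6, 6, 6, 6 ✓
B=t: rows 4, 13 → C = 9, 9 ✓
B=y: rows 7, 9, 15 → C = 0, 0, 0 ✓
Every B value is associated with a single C value, so B → C holds.

Yes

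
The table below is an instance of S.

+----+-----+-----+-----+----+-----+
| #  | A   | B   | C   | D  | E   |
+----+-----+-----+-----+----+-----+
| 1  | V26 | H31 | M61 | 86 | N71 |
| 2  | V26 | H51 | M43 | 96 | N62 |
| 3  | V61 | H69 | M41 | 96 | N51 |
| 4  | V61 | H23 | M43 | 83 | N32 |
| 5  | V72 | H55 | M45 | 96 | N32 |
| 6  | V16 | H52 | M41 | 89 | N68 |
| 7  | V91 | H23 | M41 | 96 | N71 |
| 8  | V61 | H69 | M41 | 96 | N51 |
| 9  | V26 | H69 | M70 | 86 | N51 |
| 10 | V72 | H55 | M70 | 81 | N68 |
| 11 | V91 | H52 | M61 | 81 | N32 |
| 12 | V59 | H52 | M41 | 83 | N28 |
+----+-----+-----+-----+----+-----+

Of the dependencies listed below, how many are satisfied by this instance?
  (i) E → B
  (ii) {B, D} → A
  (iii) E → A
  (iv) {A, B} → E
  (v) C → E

1

(i) E → B: E=N71: rows 1, 7 → B takes values {H31, H23} — violation; E=N32: rows 4, 5, 11 → B takes values {H23, H55, H52} — violation; E=N68: rows 6, 10 → B takes values {H52, H55} — violation — fails.
(ii) {B, D} → A: every LHS value maps to a single RHS value — holds.
(iii) E → A: E=N71: rows 1, 7 → A takes values {V26, V91} — violation; E=N51: rows 3, 8, 9 → A takes values {V61, V26} — violation; E=N32: rows 4, 5, 11 → A takes values {V61, V72, V91} — violation; E=N68: rows 6, 10 → A takes values {V16, V72} — violation — fails.
(iv) {A, B} → E: (A=V72, B=H55): rows 5, 10 → E takes values {N32, N68} — violation — fails.
(v) C → E: C=M61: rows 1, 11 → E takes values {N71, N32} — violation; C=M43: rows 2, 4 → E takes values {N62, N32} — violation; C=M41: rows 3, 6, 7, 8, 12 → E takes values {N51, N68, N71, N28} — violation; C=M70: rows 9, 10 → E takes values {N51, N68} — violation — fails.
1 of the 5 dependencies holds.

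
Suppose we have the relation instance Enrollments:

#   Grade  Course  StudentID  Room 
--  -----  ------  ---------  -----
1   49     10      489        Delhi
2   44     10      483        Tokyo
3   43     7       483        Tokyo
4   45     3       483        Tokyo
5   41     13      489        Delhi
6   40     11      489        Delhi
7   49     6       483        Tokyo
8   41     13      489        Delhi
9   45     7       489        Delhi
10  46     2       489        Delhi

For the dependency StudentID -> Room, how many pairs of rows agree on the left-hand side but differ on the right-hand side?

0

StudentID=489: all 6 rows agree on Room — 0 pairs.
StudentID=483: all 4 rows agree on Room — 0 pairs.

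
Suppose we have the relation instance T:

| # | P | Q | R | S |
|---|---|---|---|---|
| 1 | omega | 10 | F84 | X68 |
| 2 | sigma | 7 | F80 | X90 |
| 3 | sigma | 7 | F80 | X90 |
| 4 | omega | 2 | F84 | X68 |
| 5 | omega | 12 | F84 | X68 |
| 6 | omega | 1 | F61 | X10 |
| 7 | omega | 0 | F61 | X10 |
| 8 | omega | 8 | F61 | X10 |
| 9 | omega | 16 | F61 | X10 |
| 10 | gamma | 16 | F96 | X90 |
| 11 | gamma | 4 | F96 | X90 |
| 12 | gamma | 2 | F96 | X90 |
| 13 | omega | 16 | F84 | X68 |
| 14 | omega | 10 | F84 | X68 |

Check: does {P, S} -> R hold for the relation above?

(P=omega, S=X68): rows 1, 4, 5, 13, 14 → R = F84, F84, F84, F84, F84 ✓
(P=sigma, S=X90): rows 2, 3 → R = F80, F80 ✓
(P=omega, S=X10): rows 6, 7, 8, 9 → R = F61, F61, F61, F61 ✓
(P=gamma, S=X90): rows 10, 11, 12 → R = F96, F96, F96 ✓
Every {P, S} value is associated with a single R value, so {P, S} -> R holds.

Yes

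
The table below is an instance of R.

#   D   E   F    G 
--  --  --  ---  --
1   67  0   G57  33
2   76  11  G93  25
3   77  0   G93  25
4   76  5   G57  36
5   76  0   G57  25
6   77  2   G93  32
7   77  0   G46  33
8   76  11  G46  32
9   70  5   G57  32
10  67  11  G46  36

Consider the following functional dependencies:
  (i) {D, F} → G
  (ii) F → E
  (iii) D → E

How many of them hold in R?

(i) {D, F} → G: (D=77, F=G93): rows 3, 6 → G takes values {25, 32} — violation; (D=76, F=G57): rows 4, 5 → G takes values {36, 25} — violation — fails.
(ii) F → E: F=G57: rows 1, 4, 5, 9 → E takes values {0, 5} — violation; F=G93: rows 2, 3, 6 → E takes values {11, 0, 2} — violation; F=G46: rows 7, 8, 10 → E takes values {0, 11} — violation — fails.
(iii) D → E: D=67: rows 1, 10 → E takes values {0, 11} — violation; D=76: rows 2, 4, 5, 8 → E takes values {11, 5, 0} — violation; D=77: rows 3, 6, 7 → E takes values {0, 2} — violation — fails.
None of the 3 dependencies hold.

0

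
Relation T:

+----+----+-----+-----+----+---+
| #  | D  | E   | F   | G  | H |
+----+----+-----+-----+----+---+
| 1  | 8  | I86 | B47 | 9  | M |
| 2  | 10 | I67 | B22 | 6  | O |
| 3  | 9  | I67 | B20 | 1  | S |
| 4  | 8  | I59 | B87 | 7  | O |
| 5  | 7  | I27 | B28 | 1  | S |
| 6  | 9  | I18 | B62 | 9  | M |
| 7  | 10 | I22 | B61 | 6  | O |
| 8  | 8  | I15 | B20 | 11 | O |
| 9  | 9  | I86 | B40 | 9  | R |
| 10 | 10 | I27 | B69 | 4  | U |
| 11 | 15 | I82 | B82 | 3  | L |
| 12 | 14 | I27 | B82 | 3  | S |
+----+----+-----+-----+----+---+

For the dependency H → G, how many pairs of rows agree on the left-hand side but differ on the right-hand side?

7

H=M: all 2 rows agree on G — 0 pairs.
H=O: violating pairs (2,4), (2,8), (4,7), (4,8), (7,8) — 5 pairs.
H=S: violating pairs (3,12), (5,12) — 2 pairs.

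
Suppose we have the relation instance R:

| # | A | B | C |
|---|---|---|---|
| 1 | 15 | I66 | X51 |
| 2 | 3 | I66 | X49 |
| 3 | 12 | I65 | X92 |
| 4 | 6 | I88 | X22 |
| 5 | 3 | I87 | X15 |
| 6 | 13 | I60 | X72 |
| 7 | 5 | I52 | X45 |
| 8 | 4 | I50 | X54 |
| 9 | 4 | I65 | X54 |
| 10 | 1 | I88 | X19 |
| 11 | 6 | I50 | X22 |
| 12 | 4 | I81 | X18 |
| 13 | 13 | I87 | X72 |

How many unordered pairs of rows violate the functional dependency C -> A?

C=X22: all 2 rows agree on A — 0 pairs.
C=X72: all 2 rows agree on A — 0 pairs.
C=X54: all 2 rows agree on A — 0 pairs.

0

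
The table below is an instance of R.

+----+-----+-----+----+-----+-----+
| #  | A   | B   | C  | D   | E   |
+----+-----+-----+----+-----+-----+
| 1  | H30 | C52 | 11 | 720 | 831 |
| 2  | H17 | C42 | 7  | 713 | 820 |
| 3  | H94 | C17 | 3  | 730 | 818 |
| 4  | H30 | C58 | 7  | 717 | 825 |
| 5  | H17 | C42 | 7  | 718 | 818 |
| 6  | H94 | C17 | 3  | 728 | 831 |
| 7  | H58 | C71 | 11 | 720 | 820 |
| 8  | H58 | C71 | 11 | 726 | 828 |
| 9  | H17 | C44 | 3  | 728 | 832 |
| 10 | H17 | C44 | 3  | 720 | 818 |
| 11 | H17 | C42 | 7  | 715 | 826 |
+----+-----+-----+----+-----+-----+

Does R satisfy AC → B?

(A=H30, C=11): row 1 → B = C52 ✓
(A=H17, C=7): rows 2, 5, 11 → B = C42, C42, C42 ✓
(A=H94, C=3): rows 3, 6 → B = C17, C17 ✓
(A=H30, C=7): row 4 → B = C58 ✓
(A=H58, C=11): rows 7, 8 → B = C71, C71 ✓
(A=H17, C=3): rows 9, 10 → B = C44, C44 ✓
Every AC value is associated with a single B value, so AC → B holds.

Yes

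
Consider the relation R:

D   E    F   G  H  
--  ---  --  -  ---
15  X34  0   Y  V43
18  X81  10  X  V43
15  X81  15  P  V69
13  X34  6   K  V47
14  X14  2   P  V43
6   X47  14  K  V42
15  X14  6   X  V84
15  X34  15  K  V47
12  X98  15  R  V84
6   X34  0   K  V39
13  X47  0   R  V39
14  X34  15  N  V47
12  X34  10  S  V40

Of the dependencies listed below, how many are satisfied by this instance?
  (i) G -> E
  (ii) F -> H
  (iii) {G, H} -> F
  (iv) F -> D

0

(i) G -> E: G=X: 2 rows → E takes values {X81, X14} — violation; G=P: 2 rows → E takes values {X81, X14} — violation; G=K: 4 rows → E takes values {X34, X47} — violation; G=R: 2 rows → E takes values {X98, X47} — violation — fails.
(ii) F -> H: F=0: 3 rows → H takes values {V43, V39} — violation; F=10: 2 rows → H takes values {V43, V40} — violation; F=15: 4 rows → H takes values {V69, V47, V84} — violation; F=6: 2 rows → H takes values {V47, V84} — violation — fails.
(iii) {G, H} -> F: (G=K, H=V47): 2 rows → F takes values {6, 15} — violation — fails.
(iv) F -> D: F=0: 3 rows → D takes values {15, 6, 13} — violation; F=10: 2 rows → D takes values {18, 12} — violation; F=15: 4 rows → D takes values {15, 12, 14} — violation; F=6: 2 rows → D takes values {13, 15} — violation — fails.
None of the 4 dependencies hold.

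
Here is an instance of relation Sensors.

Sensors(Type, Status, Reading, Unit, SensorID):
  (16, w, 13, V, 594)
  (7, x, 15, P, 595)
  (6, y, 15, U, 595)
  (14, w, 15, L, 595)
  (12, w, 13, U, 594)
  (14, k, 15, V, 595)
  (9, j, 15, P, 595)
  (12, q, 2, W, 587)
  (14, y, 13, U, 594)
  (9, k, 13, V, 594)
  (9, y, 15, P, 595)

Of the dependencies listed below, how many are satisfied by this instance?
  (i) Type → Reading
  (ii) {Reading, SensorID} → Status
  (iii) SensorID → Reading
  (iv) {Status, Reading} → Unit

1

(i) Type → Reading: Type=14: 3 rows → Reading takes values {15, 13} — violation; Type=12: 2 rows → Reading takes values {13, 2} — violation; Type=9: 3 rows → Reading takes values {15, 13} — violation — fails.
(ii) {Reading, SensorID} → Status: (Reading=13, SensorID=594): 4 rows → Status takes values {w, y, k} — violation; (Reading=15, SensorID=595): 6 rows → Status takes values {x, y, w, k, j} — violation — fails.
(iii) SensorID → Reading: every LHS value maps to a single RHS value — holds.
(iv) {Status, Reading} → Unit: (Status=w, Reading=13): 2 rows → Unit takes values {V, U} — violation; (Status=y, Reading=15): 2 rows → Unit takes values {U, P} — violation — fails.
1 of the 4 dependencies holds.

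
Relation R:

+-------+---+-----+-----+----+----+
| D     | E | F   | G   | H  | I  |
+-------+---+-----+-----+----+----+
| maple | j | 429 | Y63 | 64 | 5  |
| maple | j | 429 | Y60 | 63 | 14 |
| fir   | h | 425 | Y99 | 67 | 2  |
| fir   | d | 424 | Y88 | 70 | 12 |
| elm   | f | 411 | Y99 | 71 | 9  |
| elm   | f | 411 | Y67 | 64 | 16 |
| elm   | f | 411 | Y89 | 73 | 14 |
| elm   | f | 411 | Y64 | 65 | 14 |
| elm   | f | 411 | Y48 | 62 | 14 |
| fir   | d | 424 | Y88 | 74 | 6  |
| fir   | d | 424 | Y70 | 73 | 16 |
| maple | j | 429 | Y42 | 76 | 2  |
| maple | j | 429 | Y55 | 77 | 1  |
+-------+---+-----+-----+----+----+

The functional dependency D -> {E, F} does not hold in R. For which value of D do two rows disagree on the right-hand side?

D=maple: 4 rows → {E,F} = (j, 429), (j, 429), (j, 429), (j, 429) ✓
D=fir: 4 rows → {E,F} takes values {(h, 425), (d, 424)} — violation
D=elm: 5 rows → {E,F} = (f, 411), (f, 411), (f, 411), (f, 411), (f, 411) ✓
The only D value with inconsistent RHS is D=fir.

fir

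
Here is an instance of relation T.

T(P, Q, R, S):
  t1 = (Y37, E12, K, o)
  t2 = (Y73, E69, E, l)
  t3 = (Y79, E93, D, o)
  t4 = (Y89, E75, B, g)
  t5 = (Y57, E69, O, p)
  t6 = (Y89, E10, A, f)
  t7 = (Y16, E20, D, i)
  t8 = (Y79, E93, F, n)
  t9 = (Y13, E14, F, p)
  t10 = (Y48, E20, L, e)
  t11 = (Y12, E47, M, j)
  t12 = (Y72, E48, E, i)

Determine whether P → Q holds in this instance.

No

P=Y37: row 1 → Q = E12 ✓
P=Y73: row 2 → Q = E69 ✓
P=Y79: rows 3, 8 → Q = E93, E93 ✓
P=Y89: rows 4, 6 → Q takes values {E75, E10} — violation
P=Y57: row 5 → Q = E69 ✓
P=Y16: row 7 → Q = E20 ✓
P=Y13: row 9 → Q = E14 ✓
P=Y48: row 10 → Q = E20 ✓
P=Y12: row 11 → Q = E47 ✓
P=Y72: row 12 → Q = E48 ✓
Two rows agree on P but differ on Q, so P → Q does not hold.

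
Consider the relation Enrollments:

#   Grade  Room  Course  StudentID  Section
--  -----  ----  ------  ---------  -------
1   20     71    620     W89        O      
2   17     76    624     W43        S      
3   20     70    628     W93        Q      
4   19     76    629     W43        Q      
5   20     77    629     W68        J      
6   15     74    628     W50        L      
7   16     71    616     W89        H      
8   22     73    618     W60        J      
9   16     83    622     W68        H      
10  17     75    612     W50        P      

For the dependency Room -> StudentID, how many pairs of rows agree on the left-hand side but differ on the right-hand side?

Room=71: all 2 rows agree on StudentID — 0 pairs.
Room=76: all 2 rows agree on StudentID — 0 pairs.

0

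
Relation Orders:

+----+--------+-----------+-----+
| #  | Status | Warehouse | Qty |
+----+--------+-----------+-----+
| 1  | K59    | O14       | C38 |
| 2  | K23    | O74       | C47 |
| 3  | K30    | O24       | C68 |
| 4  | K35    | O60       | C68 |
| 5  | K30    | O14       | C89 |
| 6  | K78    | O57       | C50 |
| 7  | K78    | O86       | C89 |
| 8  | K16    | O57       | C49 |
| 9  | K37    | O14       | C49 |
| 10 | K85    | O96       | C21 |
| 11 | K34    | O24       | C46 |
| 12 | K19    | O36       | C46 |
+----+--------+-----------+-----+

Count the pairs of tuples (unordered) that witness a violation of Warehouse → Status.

Warehouse=O14: violating pairs (1,5), (1,9), (5,9) — 3 pairs.
Warehouse=O24: violating pairs (3,11) — 1 pair.
Warehouse=O57: violating pairs (6,8) — 1 pair.

5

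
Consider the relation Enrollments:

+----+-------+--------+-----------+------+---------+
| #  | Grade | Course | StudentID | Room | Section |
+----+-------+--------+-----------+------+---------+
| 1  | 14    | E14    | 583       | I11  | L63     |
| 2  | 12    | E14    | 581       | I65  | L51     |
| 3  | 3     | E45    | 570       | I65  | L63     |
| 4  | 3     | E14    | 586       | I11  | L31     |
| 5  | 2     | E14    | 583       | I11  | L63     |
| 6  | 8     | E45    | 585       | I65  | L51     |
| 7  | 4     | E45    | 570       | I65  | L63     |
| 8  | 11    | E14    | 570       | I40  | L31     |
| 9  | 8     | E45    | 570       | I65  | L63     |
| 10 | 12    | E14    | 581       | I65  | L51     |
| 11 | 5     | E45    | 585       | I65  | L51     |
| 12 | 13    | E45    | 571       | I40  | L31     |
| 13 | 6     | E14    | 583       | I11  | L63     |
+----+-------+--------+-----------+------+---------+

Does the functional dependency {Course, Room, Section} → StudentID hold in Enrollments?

Yes

(Course=E14, Room=I11, Section=L63): rows 1, 5, 13 → StudentID = 583, 583, 583 ✓
(Course=E14, Room=I65, Section=L51): rows 2, 10 → StudentID = 581, 581 ✓
(Course=E45, Room=I65, Section=L63): rows 3, 7, 9 → StudentID = 570, 570, 570 ✓
(Course=E14, Room=I11, Section=L31): row 4 → StudentID = 586 ✓
(Course=E45, Room=I65, Section=L51): rows 6, 11 → StudentID = 585, 585 ✓
(Course=E14, Room=I40, Section=L31): row 8 → StudentID = 570 ✓
(Course=E45, Room=I40, Section=L31): row 12 → StudentID = 571 ✓
Every {Course, Room, Section} value is associated with a single StudentID value, so {Course, Room, Section} → StudentID holds.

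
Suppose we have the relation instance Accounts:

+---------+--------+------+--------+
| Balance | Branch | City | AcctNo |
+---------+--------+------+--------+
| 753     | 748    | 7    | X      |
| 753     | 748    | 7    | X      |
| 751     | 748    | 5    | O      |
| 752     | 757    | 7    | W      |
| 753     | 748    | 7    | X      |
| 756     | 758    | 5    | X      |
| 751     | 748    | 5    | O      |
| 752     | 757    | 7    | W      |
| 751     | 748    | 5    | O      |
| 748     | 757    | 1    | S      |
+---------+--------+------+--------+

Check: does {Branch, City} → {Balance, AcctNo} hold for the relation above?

(Branch=748, City=7): 3 rows → {Balance,AcctNo} = (753, X), (753, X), (753, X) ✓
(Branch=748, City=5): 3 rows → {Balance,AcctNo} = (751, O), (751, O), (751, O) ✓
(Branch=757, City=7): 2 rows → {Balance,AcctNo} = (752, W), (752, W) ✓
(Branch=758, City=5): 1 row → {Balance,AcctNo} = (756, X) ✓
(Branch=757, City=1): 1 row → {Balance,AcctNo} = (748, S) ✓
Every {Branch, City} value is associated with a single {Balance, AcctNo} value, so {Branch, City} → {Balance, AcctNo} holds.

Yes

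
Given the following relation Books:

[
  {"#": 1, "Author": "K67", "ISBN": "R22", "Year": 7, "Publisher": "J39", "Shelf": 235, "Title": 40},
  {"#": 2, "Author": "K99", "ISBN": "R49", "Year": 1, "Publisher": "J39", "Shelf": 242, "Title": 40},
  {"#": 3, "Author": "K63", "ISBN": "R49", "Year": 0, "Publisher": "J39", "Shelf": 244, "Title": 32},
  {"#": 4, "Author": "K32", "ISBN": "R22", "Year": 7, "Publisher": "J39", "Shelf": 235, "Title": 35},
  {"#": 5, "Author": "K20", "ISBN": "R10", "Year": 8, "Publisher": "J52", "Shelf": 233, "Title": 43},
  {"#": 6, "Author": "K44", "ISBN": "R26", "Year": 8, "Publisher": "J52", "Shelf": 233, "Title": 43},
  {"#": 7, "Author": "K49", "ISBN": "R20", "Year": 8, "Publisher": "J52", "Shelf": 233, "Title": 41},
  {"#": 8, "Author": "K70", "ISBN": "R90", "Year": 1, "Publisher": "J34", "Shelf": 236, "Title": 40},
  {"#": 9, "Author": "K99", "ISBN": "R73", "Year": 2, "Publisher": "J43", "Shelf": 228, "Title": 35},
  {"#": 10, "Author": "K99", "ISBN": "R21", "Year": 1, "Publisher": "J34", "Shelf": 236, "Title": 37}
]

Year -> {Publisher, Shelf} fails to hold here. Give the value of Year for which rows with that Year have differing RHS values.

Year=7: rows 1, 4 → {Publisher,Shelf} = (J39, 235), (J39, 235) ✓
Year=1: rows 2, 8, 10 → {Publisher,Shelf} takes values {(J39, 242), (J34, 236)} — violation
Year=0: row 3 → {Publisher,Shelf} = (J39, 244) ✓
Year=8: rows 5, 6, 7 → {Publisher,Shelf} = (J52, 233), (J52, 233), (J52, 233) ✓
Year=2: row 9 → {Publisher,Shelf} = (J43, 228) ✓
The only Year value with inconsistent RHS is Year=1.

1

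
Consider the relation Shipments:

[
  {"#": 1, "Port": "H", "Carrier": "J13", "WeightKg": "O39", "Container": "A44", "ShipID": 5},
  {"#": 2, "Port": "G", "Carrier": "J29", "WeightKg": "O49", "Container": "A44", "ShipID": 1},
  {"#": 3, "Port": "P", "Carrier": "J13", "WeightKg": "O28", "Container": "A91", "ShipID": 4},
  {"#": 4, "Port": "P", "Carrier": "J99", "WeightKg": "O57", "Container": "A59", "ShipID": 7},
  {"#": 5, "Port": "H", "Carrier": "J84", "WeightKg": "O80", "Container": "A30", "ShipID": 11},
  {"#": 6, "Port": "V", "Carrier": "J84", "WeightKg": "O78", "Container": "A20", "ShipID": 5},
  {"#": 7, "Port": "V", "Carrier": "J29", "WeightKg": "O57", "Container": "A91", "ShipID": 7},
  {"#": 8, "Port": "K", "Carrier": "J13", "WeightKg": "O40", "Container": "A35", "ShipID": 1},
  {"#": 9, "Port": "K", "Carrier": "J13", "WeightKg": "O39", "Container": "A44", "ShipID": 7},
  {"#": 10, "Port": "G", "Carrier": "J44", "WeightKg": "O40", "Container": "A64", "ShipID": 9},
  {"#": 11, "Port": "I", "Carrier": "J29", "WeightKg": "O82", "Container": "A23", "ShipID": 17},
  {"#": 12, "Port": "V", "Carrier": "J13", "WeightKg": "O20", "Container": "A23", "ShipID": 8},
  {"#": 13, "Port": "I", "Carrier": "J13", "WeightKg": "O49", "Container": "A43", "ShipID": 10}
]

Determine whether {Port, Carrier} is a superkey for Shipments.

Rows 8 and 9 have the same {Port, Carrier} value (Port=K, Carrier=J13) but are distinct tuples, so {Port, Carrier} does not determine every attribute — not a superkey.

No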